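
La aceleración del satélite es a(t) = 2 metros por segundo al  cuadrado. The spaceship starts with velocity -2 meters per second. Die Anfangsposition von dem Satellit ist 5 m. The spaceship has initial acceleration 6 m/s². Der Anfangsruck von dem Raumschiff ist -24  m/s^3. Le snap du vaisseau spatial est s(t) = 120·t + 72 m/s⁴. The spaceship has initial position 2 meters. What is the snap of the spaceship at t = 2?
We have snap s(t) = 120·t + 72. Substituting t = 2: s(2) = 312.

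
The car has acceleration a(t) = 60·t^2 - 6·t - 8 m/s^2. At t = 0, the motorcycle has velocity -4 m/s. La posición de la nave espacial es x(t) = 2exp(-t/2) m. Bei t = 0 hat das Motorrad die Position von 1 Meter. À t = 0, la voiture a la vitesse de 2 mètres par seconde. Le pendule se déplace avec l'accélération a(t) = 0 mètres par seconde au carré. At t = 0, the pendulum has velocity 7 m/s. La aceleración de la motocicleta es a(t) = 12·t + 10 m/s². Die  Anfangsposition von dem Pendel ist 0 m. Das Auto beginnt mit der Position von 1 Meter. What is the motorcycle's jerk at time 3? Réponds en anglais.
To solve this, we need to take 1 derivative of our acceleration equation a(t) = 12·t + 10. The derivative of acceleration gives jerk: j(t) = 12. We have jerk j(t) = 12. Substituting t = 3: j(3) = 12.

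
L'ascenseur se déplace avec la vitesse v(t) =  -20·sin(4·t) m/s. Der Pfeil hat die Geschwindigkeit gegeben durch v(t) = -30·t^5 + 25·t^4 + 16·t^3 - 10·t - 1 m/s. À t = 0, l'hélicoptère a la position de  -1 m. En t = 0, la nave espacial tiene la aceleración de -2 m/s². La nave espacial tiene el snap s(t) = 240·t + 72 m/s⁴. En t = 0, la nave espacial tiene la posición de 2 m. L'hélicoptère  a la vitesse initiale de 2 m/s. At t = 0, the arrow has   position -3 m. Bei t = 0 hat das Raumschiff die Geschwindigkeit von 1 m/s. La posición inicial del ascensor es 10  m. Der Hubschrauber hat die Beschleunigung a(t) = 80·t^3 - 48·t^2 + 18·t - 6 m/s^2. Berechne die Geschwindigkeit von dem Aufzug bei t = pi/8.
Aus der Gleichung für die Geschwindigkeit v(t) = -20·sin(4·t), setzen wir t = pi/8 ein und erhalten v = -20.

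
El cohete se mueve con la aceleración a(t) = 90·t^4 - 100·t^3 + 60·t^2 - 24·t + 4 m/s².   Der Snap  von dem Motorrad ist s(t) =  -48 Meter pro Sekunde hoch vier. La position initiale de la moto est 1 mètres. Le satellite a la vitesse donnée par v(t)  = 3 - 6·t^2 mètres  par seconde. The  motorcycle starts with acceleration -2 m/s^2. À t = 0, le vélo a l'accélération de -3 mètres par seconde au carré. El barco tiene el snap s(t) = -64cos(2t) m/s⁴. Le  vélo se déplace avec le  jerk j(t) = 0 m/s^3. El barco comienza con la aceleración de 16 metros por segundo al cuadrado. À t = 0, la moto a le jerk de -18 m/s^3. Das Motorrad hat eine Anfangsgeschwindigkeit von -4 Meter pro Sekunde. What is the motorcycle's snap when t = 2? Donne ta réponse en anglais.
Using s(t) = -48 and substituting t = 2, we find s = -48.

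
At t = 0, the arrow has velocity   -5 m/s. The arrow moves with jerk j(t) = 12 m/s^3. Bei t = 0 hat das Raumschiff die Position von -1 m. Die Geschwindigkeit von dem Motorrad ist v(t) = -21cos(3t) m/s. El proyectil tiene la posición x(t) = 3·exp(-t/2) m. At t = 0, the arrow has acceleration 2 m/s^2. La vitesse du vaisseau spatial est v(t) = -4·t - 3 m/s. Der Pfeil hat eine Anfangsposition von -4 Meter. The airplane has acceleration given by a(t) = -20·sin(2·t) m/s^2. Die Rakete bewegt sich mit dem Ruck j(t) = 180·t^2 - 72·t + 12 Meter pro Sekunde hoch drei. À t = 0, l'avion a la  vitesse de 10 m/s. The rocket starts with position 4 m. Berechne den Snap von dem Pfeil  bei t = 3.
Um dies zu lösen, müssen wir 1 Ableitung unserer Gleichung für den Ruck j(t) = 12 nehmen. Mit d/dt von j(t) finden wir s(t) = 0. Aus der Gleichung für den Snap s(t) = 0, setzen wir t = 3 ein und erhalten s = 0.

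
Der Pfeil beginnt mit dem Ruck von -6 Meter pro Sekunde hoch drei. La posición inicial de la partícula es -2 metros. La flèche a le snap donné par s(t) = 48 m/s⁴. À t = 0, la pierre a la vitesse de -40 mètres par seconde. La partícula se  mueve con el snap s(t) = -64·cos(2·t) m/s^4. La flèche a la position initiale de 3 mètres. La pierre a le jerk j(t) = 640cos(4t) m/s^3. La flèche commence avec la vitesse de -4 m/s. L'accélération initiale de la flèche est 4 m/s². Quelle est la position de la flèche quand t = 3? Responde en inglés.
We need to integrate our snap equation s(t) = 48 4 times. The integral of snap is jerk. Using j(0) = -6, we get j(t) = 48·t - 6. Finding the integral of j(t) and using a(0) = 4: a(t) = 24·t^2 - 6·t + 4. The integral of acceleration, with v(0) = -4, gives velocity: v(t) = 8·t^3 - 3·t^2 + 4·t - 4. The integral of velocity, with x(0) = 3, gives position: x(t) = 2·t^4 - t^3 + 2·t^2 - 4·t + 3. From the given position equation x(t) = 2·t^4 - t^3 + 2·t^2 - 4·t + 3, we substitute t = 3 to get x = 144.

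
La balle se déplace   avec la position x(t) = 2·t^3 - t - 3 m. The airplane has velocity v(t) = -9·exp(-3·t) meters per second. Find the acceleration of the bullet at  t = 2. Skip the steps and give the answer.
The answer is 24.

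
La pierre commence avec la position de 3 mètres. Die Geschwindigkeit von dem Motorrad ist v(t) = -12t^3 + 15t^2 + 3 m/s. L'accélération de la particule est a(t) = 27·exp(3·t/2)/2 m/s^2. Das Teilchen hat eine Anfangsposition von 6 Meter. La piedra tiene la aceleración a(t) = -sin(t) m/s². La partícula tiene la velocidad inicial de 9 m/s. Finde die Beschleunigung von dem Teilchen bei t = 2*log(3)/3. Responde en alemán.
Mit a(t) = 27·exp(3·t/2)/2 und Einsetzen von t = 2*log(3)/3, finden wir a = 81/2.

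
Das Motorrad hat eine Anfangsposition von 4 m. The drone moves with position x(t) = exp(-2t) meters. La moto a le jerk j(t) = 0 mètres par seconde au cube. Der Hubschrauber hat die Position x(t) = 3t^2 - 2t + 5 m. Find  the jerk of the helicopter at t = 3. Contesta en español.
Partiendo de la posición x(t) = 3·t^2 - 2·t + 5, tomamos 3 derivadas. La derivada de la posición da la velocidad: v(t) = 6·t - 2. Derivando la velocidad, obtenemos la aceleración: a(t) = 6. Tomando d/dt de a(t), encontramos j(t) = 0. Tenemos la sacudida j(t) = 0. Sustituyendo t = 3: j(3) = 0.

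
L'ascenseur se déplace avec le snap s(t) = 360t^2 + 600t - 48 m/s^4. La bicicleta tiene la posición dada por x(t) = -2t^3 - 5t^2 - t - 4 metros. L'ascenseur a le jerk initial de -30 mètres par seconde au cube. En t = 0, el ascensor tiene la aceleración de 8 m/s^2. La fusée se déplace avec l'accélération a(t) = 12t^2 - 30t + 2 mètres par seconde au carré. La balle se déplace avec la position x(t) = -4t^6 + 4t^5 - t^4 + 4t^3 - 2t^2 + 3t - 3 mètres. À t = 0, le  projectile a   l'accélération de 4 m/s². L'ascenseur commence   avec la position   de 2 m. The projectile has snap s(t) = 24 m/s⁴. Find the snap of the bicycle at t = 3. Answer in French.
En partant de la position x(t) = -2·t^3 - 5·t^2 - t - 4, nous prenons 4 dérivées. En prenant d/dt de x(t), nous trouvons v(t) = -6·t^2 - 10·t - 1. En dérivant la vitesse, nous obtenons l'accélération: a(t) = -12·t - 10. En dérivant l'accélération, nous obtenons le jerk: j(t) = -12. La dérivée du jerk donne le snap: s(t) = 0. En utilisant s(t) = 0 et en substituant t = 3, nous trouvons s = 0.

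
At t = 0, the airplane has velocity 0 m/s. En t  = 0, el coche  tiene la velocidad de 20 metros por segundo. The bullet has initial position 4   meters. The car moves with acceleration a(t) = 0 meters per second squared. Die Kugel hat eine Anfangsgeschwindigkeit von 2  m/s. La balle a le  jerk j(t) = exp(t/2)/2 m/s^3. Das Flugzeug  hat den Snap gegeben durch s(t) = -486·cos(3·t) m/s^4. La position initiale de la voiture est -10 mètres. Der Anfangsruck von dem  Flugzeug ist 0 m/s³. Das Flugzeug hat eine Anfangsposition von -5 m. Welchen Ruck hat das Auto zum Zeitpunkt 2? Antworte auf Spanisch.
Para resolver esto, necesitamos tomar 1 derivada de nuestra ecuación de la aceleración a(t) = 0. La derivada de la aceleración da la sacudida: j(t) = 0. Tenemos la sacudida j(t) = 0. Sustituyendo t = 2: j(2) = 0.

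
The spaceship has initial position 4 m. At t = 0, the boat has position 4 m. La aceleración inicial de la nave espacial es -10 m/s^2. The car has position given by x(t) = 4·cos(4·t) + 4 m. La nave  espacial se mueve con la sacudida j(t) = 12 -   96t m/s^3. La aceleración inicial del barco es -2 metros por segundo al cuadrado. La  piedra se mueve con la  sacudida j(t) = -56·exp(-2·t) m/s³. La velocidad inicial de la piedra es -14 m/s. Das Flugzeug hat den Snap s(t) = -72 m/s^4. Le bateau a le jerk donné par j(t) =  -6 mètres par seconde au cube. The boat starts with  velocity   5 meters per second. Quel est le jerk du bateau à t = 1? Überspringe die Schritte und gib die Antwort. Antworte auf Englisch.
At t = 1, j = -6.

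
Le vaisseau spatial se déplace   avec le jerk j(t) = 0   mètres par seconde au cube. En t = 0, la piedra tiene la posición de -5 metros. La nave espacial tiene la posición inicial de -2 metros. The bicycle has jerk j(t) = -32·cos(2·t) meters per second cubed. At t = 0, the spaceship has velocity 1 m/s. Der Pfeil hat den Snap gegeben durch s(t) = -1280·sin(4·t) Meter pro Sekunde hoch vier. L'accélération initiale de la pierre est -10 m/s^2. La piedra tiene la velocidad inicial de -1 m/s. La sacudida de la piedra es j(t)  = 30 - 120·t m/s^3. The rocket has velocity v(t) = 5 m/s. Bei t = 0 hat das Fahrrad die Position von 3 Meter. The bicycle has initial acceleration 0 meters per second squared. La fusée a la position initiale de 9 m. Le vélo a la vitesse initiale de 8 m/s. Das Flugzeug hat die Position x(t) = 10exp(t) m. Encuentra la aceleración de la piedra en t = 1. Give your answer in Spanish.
Para resolver esto, necesitamos tomar 1 integral de nuestra ecuación de la sacudida j(t) = 30 - 120·t. La integral de la sacudida es la aceleración. Usando a(0) = -10, obtenemos a(t) = -60·t^2 + 30·t - 10. Tenemos la aceleración a(t) = -60·t^2 + 30·t - 10. Sustituyendo t = 1: a(1) = -40.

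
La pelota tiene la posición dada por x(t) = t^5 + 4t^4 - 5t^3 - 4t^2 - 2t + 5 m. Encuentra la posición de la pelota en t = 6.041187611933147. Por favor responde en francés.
De l'équation de la position x(t) = t^5 + 4·t^4 - 5·t^3 - 4·t^2 - 2·t + 5, nous substituons t = 6.041187611933147 pour obtenir x = 12118.9415398959.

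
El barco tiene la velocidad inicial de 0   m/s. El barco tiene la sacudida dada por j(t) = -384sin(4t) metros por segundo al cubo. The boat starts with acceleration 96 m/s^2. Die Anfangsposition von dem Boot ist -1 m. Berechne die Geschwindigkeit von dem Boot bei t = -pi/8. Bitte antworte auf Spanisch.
Necesitamos integrar nuestra ecuación de la sacudida j(t) = -384·sin(4·t) 2 veces. La integral de la sacudida es la aceleración. Usando a(0) = 96, obtenemos a(t) = 96·cos(4·t). Integrando la aceleración y usando la condición inicial v(0) = 0, obtenemos v(t) = 24·sin(4·t). Usando v(t) = 24·sin(4·t) y sustituyendo t = -pi/8, encontramos v = -24.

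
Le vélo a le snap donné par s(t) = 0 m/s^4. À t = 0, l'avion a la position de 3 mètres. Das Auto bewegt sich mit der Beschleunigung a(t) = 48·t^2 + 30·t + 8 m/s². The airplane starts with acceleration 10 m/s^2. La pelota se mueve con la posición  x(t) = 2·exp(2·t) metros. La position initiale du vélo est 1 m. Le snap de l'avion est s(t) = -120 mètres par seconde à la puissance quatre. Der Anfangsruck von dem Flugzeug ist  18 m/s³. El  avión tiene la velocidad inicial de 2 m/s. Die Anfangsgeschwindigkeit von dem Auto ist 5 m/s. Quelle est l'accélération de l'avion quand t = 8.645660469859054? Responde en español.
Debemos encontrar la integral de nuestra ecuación del snap s(t) = -120 2 veces. Integrando el snap y usando la condición inicial j(0) = 18, obtenemos j(t) = 18 - 120·t. Tomando ∫j(t)dt y aplicando a(0) = 10, encontramos a(t) = -60·t^2 + 18·t + 10. De la ecuación de la aceleración a(t) = -60·t^2 + 18·t + 10, sustituimos t = 8.645660469859054 para obtener a = -4319.22480914755.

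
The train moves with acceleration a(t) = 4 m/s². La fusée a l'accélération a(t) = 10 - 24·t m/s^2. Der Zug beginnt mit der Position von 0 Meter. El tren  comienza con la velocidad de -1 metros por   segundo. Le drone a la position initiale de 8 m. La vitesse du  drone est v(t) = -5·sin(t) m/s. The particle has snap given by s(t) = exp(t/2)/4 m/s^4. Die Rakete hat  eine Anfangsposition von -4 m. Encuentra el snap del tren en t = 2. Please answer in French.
Pour résoudre ceci, nous devons prendre 2 dérivées de notre équation de l'accélération a(t) = 4. En dérivant l'accélération, nous obtenons le jerk: j(t) = 0. La dérivée du jerk donne le snap: s(t) = 0. De l'équation du snap s(t) = 0, nous substituons t = 2 pour obtenir s = 0.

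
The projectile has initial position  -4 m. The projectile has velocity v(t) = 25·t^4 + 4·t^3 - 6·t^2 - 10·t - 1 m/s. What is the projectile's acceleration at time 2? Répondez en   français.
En partant de la vitesse v(t) = 25·t^4 + 4·t^3 - 6·t^2 - 10·t - 1, nous prenons 1 dérivée. En dérivant la vitesse, nous obtenons l'accélération: a(t) = 100·t^3 + 12·t^2 - 12·t - 10. En utilisant a(t) = 100·t^3 + 12·t^2 - 12·t - 10 et en substituant t = 2, nous trouvons a = 814.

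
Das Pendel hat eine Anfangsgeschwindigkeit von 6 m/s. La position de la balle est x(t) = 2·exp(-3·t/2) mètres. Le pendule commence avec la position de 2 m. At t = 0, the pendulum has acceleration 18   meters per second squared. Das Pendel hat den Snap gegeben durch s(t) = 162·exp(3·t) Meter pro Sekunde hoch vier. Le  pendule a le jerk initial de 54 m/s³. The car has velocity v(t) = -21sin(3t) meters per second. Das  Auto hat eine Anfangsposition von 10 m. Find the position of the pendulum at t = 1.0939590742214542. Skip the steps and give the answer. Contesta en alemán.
Die Antwort ist 53.2514163961387.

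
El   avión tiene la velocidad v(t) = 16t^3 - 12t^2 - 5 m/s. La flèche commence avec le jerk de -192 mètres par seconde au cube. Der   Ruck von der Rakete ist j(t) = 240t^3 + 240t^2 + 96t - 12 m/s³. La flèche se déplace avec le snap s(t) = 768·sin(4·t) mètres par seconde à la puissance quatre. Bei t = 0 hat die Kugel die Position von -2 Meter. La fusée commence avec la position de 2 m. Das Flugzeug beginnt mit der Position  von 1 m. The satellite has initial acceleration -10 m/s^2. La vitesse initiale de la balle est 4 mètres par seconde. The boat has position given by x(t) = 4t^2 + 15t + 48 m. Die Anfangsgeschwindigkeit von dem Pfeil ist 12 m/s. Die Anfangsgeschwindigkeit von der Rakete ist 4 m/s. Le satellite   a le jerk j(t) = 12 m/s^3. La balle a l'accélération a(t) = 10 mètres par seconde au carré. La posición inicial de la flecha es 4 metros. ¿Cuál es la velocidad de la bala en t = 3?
Necesitamos integrar nuestra ecuación de la aceleración a(t) = 10 1 vez. Tomando ∫a(t)dt y aplicando v(0) = 4, encontramos v(t) = 10·t + 4. De la ecuación de la velocidad v(t) = 10·t + 4, sustituimos t = 3 para obtener v = 34.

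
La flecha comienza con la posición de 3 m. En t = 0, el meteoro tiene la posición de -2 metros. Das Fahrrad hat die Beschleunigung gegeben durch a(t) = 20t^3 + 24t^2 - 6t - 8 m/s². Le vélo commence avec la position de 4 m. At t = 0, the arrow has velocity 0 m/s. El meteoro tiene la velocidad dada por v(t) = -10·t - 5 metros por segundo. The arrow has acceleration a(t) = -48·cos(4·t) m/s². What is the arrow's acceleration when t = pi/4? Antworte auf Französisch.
Nous avons l'accélération a(t) = -48·cos(4·t). En substituant t = pi/4: a(pi/4) = 48.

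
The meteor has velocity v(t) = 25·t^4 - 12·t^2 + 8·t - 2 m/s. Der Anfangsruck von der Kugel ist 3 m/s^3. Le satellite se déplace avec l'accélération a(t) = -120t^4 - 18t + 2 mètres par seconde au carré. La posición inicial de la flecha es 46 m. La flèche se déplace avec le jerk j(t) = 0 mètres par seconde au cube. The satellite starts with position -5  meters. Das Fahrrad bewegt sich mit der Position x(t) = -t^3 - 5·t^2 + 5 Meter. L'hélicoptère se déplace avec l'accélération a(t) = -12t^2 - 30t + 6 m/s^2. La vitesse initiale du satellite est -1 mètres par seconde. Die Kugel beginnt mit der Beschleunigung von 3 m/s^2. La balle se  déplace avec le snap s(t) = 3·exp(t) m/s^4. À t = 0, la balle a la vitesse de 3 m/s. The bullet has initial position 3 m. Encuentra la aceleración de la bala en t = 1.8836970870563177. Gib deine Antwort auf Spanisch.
Partiendo del snap s(t) = 3·exp(t), tomamos 2 integrales. Integrando el snap y usando la condición inicial j(0) = 3, obtenemos j(t) = 3·exp(t). Tomando ∫j(t)dt y aplicando a(0) = 3, encontramos a(t) = 3·exp(t). De la ecuación de la aceleración a(t) = 3·exp(t), sustituimos t = 1.8836970870563177 para obtener a = 19.7333357507177.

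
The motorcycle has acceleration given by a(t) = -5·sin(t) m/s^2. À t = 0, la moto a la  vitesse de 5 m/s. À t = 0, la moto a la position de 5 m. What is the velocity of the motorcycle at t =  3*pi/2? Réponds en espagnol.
Partiendo de la aceleración a(t) = -5·sin(t), tomamos 1 integral. La integral de la aceleración es la velocidad. Usando v(0) = 5, obtenemos v(t) = 5·cos(t). Tenemos la velocidad v(t) = 5·cos(t). Sustituyendo t = 3*pi/2: v(3*pi/2) = 0.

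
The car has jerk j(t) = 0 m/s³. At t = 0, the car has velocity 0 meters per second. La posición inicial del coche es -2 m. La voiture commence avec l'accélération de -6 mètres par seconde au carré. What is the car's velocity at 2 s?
To find the answer, we compute 2 integrals of j(t) = 0. Taking ∫j(t)dt and applying a(0) = -6, we find a(t) = -6. Finding the antiderivative of a(t) and using v(0) = 0: v(t) = -6·t. We have velocity v(t) = -6·t. Substituting t = 2: v(2) = -12.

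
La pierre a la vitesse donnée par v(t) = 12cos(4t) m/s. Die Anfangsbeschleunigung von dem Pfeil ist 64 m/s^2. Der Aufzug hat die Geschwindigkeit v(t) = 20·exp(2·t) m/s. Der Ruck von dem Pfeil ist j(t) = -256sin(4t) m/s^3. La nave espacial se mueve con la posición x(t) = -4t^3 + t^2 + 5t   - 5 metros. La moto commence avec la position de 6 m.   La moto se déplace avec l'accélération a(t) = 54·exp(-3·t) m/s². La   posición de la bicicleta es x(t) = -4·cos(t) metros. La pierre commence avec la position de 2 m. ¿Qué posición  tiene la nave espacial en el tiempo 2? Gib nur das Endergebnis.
La posición en t = 2 es x = -23.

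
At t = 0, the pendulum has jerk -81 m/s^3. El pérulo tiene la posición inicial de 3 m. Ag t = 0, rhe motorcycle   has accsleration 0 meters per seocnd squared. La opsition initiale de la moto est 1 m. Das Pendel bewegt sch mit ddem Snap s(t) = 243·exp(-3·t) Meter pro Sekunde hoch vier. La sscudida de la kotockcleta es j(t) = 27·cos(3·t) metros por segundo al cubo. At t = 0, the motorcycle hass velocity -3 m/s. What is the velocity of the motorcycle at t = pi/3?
We must find the antiderivative of our jerk equation j(t) = 27·cos(3·t) 2 times. Taking ∫j(t)dt and applying a(0) = 0, we find a(t) = 9·sin(3·t). The antiderivative of acceleration, with v(0) = -3, gives velocity: v(t) = -3·cos(3·t). Using v(t) = -3·cos(3·t) and substituting t = pi/3, we find v = 3.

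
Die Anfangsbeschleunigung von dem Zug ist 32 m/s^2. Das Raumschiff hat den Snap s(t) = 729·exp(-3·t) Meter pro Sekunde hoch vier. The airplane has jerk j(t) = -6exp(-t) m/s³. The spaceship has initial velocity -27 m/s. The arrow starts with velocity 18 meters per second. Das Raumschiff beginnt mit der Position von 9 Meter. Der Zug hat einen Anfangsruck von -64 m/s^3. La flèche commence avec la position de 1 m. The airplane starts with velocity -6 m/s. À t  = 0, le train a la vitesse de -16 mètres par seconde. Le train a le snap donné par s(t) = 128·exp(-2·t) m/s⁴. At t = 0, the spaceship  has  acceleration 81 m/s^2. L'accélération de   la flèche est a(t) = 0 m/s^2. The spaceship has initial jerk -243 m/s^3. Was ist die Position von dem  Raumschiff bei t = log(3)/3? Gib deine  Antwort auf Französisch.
Nous devons trouver l'intégrale de notre équation du snap s(t) = 729·exp(-3·t) 4 fois. La primitive du snap est le jerk. En utilisant j(0) = -243, nous obtenons j(t) = -243·exp(-3·t). En prenant ∫j(t)dt et en appliquant a(0) = 81, nous trouvons a(t) = 81·exp(-3·t). La primitive de l'accélération est la vitesse. En utilisant v(0) = -27, nous obtenons v(t) = -27·exp(-3·t). L'intégrale de la vitesse est la position. En utilisant x(0) = 9, nous obtenons x(t) = 9·exp(-3·t). Nous avons la position x(t) = 9·exp(-3·t). En substituant t = log(3)/3: x(log(3)/3) = 3.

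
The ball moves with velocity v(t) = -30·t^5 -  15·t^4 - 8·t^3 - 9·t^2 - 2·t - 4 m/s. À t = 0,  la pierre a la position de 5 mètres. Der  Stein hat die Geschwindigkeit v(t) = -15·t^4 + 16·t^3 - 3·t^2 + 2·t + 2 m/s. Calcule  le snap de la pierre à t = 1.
Pour résoudre ceci, nous devons prendre 3 dérivées de notre équation de la vitesse v(t) = -15·t^4 + 16·t^3 - 3·t^2 + 2·t + 2. En dérivant la vitesse, nous obtenons l'accélération: a(t) = -60·t^3 + 48·t^2 - 6·t + 2. La dérivée de l'accélération donne le jerk: j(t) = -180·t^2 + 96·t - 6. La dérivée du jerk donne le snap: s(t) = 96 - 360·t. Nous avons le snap s(t) = 96 - 360·t. En substituant t = 1: s(1) = -264.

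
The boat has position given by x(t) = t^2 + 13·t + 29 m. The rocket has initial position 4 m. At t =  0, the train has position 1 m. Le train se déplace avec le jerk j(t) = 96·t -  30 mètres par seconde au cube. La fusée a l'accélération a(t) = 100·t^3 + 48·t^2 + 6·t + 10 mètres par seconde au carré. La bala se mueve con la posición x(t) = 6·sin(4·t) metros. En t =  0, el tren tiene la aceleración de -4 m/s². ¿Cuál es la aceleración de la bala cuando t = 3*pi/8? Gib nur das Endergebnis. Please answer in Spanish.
La respuesta es 96.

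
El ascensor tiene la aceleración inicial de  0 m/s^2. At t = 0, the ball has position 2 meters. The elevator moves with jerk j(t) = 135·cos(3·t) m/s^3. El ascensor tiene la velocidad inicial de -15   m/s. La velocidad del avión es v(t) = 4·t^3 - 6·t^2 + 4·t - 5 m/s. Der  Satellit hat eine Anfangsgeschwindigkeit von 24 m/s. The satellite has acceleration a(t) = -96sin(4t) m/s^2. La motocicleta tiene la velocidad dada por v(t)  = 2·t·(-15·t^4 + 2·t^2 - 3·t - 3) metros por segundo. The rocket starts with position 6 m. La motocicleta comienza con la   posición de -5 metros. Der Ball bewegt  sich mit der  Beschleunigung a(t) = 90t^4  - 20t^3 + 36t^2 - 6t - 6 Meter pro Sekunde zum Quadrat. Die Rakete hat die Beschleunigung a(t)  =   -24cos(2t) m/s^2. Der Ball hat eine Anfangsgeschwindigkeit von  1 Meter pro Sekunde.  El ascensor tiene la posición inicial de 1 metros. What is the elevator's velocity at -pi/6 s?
We must find the antiderivative of our jerk equation j(t) = 135·cos(3·t) 2 times. Integrating jerk and using the initial condition a(0) = 0, we get a(t) = 45·sin(3·t). The antiderivative of acceleration is velocity. Using v(0) = -15, we get v(t) = -15·cos(3·t). We have velocity v(t) = -15·cos(3·t). Substituting t = -pi/6: v(-pi/6) = 0.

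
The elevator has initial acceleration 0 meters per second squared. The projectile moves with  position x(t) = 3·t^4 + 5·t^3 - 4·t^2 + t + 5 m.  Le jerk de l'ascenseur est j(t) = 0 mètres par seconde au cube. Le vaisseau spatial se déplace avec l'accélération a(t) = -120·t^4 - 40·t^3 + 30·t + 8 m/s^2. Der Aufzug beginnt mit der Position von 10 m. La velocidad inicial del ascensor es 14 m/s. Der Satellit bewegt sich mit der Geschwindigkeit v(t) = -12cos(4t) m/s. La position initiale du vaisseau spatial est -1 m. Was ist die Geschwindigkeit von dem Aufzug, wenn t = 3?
Um dies zu lösen, müssen wir 2 Stammfunktionen unserer Gleichung für den Ruck j(t) = 0 finden. Das Integral von dem Ruck, mit a(0) = 0, ergibt die Beschleunigung: a(t) = 0. Durch Integration von der Beschleunigung und Verwendung der Anfangsbedingung v(0) = 14, erhalten wir v(t) = 14. Wir haben die Geschwindigkeit v(t) = 14. Durch Einsetzen von t = 3: v(3) = 14.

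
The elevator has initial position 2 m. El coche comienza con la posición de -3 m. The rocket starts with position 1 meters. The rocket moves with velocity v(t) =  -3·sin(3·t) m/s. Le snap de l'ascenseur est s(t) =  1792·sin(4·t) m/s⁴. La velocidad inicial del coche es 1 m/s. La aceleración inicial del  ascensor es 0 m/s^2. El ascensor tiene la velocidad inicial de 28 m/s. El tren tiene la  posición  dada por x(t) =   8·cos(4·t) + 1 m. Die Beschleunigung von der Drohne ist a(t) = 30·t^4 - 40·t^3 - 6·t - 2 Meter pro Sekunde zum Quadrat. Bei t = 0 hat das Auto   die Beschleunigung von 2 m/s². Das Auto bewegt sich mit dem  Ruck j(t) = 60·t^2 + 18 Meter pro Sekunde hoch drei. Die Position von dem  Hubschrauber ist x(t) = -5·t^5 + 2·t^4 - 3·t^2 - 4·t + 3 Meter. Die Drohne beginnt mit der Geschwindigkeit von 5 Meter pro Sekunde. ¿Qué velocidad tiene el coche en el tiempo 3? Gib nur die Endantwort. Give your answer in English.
At t = 3, v = 493.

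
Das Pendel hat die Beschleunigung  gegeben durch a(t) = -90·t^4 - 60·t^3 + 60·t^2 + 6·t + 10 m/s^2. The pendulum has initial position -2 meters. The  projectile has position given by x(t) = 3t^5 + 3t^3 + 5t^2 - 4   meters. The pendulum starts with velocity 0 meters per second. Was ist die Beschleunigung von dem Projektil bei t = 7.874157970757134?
Ausgehend von der Position x(t) = 3·t^5 + 3·t^3 + 5·t^2 - 4, nehmen wir 2 Ableitungen. Die Ableitung von der Position ergibt die Geschwindigkeit: v(t) = 15·t^4 + 9·t^2 + 10·t. Mit d/dt von v(t) finden wir a(t) = 60·t^3 + 18·t + 10. Mit a(t) = 60·t^3 + 18·t + 10 und Einsetzen von t = 7.874157970757134, finden wir a = 29444.7192464064.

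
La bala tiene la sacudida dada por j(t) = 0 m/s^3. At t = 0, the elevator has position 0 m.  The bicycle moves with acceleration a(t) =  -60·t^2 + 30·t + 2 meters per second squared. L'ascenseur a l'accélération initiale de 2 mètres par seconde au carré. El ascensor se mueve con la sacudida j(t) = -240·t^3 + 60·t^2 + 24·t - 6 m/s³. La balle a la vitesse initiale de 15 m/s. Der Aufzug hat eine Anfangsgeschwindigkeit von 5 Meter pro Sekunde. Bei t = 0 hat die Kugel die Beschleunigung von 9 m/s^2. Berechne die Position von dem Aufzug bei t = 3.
Ausgehend von dem Ruck j(t) = -240·t^3 + 60·t^2 + 24·t - 6, nehmen wir 3 Integrale. Durch Integration von dem Ruck und Verwendung der Anfangsbedingung a(0) = 2, erhalten wir a(t) = -60·t^4 + 20·t^3 + 12·t^2 - 6·t + 2. Mit ∫a(t)dt und Anwendung von v(0) = 5, finden wir v(t) = -12·t^5 + 5·t^4 + 4·t^3 - 3·t^2 + 2·t + 5. Das Integral von der Geschwindigkeit ist die Position. Mit x(0) = 0 erhalten wir x(t) = -2·t^6 + t^5 + t^4 - t^3 + t^2 + 5·t. Mit x(t) = -2·t^6 + t^5 + t^4 - t^3 + t^2 + 5·t und Einsetzen von t = 3, finden wir x = -1137.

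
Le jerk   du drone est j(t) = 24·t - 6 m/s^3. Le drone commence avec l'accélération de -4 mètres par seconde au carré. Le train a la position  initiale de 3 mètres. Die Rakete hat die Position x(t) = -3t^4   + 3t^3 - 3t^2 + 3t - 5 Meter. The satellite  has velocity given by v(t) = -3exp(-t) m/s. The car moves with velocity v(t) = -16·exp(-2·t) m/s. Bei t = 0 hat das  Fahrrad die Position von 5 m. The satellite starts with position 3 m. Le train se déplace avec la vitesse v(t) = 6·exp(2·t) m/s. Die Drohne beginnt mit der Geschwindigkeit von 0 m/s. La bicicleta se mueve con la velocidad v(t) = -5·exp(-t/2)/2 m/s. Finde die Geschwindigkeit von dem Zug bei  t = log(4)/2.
Wir haben die Geschwindigkeit v(t) = 6·exp(2·t). Durch Einsetzen von t = log(4)/2: v(log(4)/2) = 24.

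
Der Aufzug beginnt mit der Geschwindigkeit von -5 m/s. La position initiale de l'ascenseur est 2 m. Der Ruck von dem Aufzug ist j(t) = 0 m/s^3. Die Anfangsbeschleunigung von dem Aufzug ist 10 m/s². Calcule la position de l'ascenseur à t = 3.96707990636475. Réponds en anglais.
Starting from jerk j(t) = 0, we take 3 antiderivatives. The integral of jerk is acceleration. Using a(0) = 10, we get a(t) = 10. Finding the integral of a(t) and using v(0) = -5: v(t) = 10·t - 5. The integral of velocity, with x(0) = 2, gives position: x(t) = 5·t^2 - 5·t + 2. We have position x(t) = 5·t^2 - 5·t + 2. Substituting t = 3.96707990636475: x(3.96707990636475) = 60.8532153855910.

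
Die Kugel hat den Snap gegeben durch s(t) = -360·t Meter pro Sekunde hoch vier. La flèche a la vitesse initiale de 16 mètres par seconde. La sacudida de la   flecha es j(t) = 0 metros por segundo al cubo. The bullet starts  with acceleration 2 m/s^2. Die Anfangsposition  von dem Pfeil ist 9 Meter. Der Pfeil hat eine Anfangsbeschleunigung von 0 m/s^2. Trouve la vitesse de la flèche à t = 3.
Pour résoudre ceci, nous devons prendre 2 intégrales de notre équation du jerk j(t) = 0. En intégrant le jerk et en utilisant la condition initiale a(0) = 0, nous obtenons a(t) = 0. En intégrant l'accélération et en utilisant la condition initiale v(0) = 16, nous obtenons v(t) = 16. Nous avons la vitesse v(t) = 16. En substituant t = 3: v(3) = 16.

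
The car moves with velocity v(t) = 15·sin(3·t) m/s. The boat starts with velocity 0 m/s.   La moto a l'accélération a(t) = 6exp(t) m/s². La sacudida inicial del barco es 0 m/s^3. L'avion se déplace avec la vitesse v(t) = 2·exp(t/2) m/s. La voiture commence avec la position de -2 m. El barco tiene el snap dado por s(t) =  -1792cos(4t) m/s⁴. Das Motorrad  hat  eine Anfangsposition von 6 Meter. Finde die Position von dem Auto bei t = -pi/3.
Wir müssen das Integral unserer Gleichung für die Geschwindigkeit v(t) = 15·sin(3·t) 1-mal finden. Die Stammfunktion von der Geschwindigkeit ist die Position. Mit x(0) = -2 erhalten wir x(t) = 3 - 5·cos(3·t). Aus der Gleichung für die Position x(t) = 3 - 5·cos(3·t), setzen wir t = -pi/3 ein und erhalten x = 8.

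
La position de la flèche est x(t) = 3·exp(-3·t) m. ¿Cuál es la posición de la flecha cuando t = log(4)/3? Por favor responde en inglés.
From the given position equation x(t) = 3·exp(-3·t), we substitute t = log(4)/3 to get x = 3/4.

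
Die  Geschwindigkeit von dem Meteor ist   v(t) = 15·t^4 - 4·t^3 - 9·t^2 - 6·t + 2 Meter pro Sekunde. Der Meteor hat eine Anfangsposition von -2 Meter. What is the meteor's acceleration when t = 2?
Starting from velocity v(t) = 15·t^4 - 4·t^3 - 9·t^2 - 6·t + 2, we take 1 derivative. The derivative of velocity gives acceleration: a(t) = 60·t^3 - 12·t^2 - 18·t - 6. We have acceleration a(t) = 60·t^3 - 12·t^2 - 18·t - 6. Substituting t = 2: a(2) = 390.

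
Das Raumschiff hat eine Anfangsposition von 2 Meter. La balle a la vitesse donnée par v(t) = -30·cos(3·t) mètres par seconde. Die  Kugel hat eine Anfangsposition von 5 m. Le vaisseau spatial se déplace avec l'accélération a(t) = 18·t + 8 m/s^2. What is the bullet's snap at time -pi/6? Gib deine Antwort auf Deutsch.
Um dies zu lösen, müssen wir 3 Ableitungen unserer Gleichung für die Geschwindigkeit v(t) = -30·cos(3·t) nehmen. Mit d/dt von v(t) finden wir a(t) = 90·sin(3·t). Durch Ableiten von der Beschleunigung erhalten wir den Ruck: j(t) = 270·cos(3·t). Durch Ableiten von dem Ruck erhalten wir den Snap: s(t) = -810·sin(3·t). Aus der Gleichung für den Snap s(t) = -810·sin(3·t), setzen wir t = -pi/6 ein und erhalten s = 810.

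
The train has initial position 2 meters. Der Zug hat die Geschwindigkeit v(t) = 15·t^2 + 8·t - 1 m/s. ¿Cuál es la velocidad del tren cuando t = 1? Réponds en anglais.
Using v(t) = 15·t^2 + 8·t - 1 and substituting t = 1, we find v = 22.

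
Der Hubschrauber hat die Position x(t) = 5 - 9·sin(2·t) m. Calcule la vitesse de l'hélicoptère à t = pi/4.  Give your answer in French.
Nous devons dériver notre équation de la position x(t) = 5 - 9·sin(2·t) 1 fois. La dérivée de la position donne la vitesse: v(t) = -18·cos(2·t). Nous avons la vitesse v(t) = -18·cos(2·t). En substituant t = pi/4: v(pi/4) = 0.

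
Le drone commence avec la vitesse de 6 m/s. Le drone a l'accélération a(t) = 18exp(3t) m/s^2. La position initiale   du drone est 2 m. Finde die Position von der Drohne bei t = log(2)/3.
Ausgehend von der Beschleunigung a(t) = 18·exp(3·t), nehmen wir 2 Integrale. Die Stammfunktion von der Beschleunigung, mit v(0) = 6, ergibt die Geschwindigkeit: v(t) = 6·exp(3·t). Durch Integration von der Geschwindigkeit und Verwendung der Anfangsbedingung x(0) = 2, erhalten wir x(t) = 2·exp(3·t). Aus der Gleichung für die Position x(t) = 2·exp(3·t), setzen wir t = log(2)/3 ein und erhalten x = 4.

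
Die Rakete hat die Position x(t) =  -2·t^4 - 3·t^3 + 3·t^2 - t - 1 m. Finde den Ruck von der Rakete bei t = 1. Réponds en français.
Pour résoudre ceci, nous devons prendre 3 dérivées de notre équation de la position x(t) = -2·t^4 - 3·t^3 + 3·t^2 - t - 1. En prenant d/dt de x(t), nous trouvons v(t) = -8·t^3 - 9·t^2 + 6·t - 1. En dérivant la vitesse, nous obtenons l'accélération: a(t) = -24·t^2 - 18·t + 6. En prenant d/dt de a(t), nous trouvons j(t) = -48·t - 18. Nous avons le jerk j(t) = -48·t - 18. En substituant t = 1: j(1) = -66.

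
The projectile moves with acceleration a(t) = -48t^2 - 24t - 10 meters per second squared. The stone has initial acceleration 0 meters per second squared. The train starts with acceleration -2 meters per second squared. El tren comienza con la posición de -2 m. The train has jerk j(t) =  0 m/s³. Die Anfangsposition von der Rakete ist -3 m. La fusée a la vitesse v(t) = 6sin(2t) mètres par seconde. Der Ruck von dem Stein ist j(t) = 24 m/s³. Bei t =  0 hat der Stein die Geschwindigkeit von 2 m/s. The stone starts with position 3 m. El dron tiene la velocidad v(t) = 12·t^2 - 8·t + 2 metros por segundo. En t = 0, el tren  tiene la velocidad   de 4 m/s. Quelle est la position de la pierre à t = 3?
Nous devons intégrer notre équation du jerk j(t) = 24 3 fois. En prenant ∫j(t)dt et en appliquant a(0) = 0, nous trouvons a(t) = 24·t. L'intégrale de l'accélération, avec v(0) = 2, donne la vitesse: v(t) = 12·t^2 + 2. En intégrant la vitesse et en utilisant la condition initiale x(0) = 3, nous obtenons x(t) = 4·t^3 + 2·t + 3. Nous avons la position x(t) = 4·t^3 + 2·t + 3. En substituant t = 3: x(3) = 117.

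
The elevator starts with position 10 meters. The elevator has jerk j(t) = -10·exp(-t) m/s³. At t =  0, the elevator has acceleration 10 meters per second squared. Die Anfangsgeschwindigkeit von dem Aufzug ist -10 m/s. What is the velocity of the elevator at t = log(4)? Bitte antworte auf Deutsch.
Wir müssen unsere Gleichung für den Ruck j(t) = -10·exp(-t) 2-mal integrieren. Die Stammfunktion von dem Ruck ist die Beschleunigung. Mit a(0) = 10 erhalten wir a(t) = 10·exp(-t). Die Stammfunktion von der Beschleunigung ist die Geschwindigkeit. Mit v(0) = -10 erhalten wir v(t) = -10·exp(-t). Aus der Gleichung für die Geschwindigkeit v(t) = -10·exp(-t), setzen wir t = log(4) ein und erhalten v = -5/2.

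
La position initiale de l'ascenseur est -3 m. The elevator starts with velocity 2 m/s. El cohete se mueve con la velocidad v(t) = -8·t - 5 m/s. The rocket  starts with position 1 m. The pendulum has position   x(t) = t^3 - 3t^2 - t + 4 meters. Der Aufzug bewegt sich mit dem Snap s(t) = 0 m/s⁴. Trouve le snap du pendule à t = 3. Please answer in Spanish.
Para resolver esto, necesitamos tomar 4 derivadas de nuestra ecuación de la posición x(t) = t^3 - 3·t^2 - t + 4. La derivada de la posición da la velocidad: v(t) = 3·t^2 - 6·t - 1. Tomando d/dt de v(t), encontramos a(t) = 6·t - 6. La derivada de la aceleración da la sacudida: j(t) = 6. Derivando la sacudida, obtenemos el snap: s(t) = 0. Tenemos el snap s(t) = 0. Sustituyendo t = 3: s(3) = 0.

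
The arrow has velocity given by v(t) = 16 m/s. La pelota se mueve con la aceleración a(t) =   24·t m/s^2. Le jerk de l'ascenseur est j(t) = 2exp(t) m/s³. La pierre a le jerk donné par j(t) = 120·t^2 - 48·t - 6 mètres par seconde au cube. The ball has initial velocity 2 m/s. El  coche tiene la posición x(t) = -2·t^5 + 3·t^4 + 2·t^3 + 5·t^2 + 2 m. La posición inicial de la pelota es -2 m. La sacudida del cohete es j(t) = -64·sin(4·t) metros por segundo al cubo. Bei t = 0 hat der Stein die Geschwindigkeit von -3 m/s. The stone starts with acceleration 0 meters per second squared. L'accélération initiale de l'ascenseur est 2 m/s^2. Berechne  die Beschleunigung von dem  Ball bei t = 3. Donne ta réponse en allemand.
Mit a(t) = 24·t und Einsetzen von t = 3, finden wir a = 72.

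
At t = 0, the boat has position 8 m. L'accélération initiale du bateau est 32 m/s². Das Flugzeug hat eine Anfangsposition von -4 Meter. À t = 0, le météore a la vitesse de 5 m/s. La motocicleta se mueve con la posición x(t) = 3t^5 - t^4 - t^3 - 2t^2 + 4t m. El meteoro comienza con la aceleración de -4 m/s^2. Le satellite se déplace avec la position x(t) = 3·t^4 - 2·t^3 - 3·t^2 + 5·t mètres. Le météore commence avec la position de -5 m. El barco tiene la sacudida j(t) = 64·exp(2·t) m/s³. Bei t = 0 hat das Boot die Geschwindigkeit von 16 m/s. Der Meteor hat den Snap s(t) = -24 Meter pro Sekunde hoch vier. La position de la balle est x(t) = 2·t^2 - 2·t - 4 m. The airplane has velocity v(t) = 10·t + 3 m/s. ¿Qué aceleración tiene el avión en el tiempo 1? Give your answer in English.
To solve this, we need to take 1 derivative of our velocity equation v(t) = 10·t + 3. Taking d/dt of v(t), we find a(t) = 10. From the given acceleration equation a(t) = 10, we substitute t = 1 to get a = 10.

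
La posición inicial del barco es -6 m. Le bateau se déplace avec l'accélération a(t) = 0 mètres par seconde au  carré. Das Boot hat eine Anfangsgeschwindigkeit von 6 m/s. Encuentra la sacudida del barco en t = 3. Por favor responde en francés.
Nous devons dériver notre équation de l'accélération a(t) = 0 1 fois. En dérivant l'accélération, nous obtenons le jerk: j(t) = 0. En utilisant j(t) = 0 et en substituant t = 3, nous trouvons j = 0.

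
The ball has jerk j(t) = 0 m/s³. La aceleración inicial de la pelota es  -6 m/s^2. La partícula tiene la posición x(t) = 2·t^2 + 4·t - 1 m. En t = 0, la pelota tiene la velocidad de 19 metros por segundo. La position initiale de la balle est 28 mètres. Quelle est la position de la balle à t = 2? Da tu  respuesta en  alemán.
Wir müssen unsere Gleichung für den Ruck j(t) = 0 3-mal integrieren. Durch Integration von dem Ruck und Verwendung der Anfangsbedingung a(0) = -6, erhalten wir a(t) = -6. Durch Integration von der Beschleunigung und Verwendung der Anfangsbedingung v(0) = 19, erhalten wir v(t) = 19 - 6·t. Die Stammfunktion von der Geschwindigkeit ist die Position. Mit x(0) = 28 erhalten wir x(t) = -3·t^2 + 19·t + 28. Mit x(t) = -3·t^2 + 19·t + 28 und Einsetzen von t = 2, finden wir x = 54.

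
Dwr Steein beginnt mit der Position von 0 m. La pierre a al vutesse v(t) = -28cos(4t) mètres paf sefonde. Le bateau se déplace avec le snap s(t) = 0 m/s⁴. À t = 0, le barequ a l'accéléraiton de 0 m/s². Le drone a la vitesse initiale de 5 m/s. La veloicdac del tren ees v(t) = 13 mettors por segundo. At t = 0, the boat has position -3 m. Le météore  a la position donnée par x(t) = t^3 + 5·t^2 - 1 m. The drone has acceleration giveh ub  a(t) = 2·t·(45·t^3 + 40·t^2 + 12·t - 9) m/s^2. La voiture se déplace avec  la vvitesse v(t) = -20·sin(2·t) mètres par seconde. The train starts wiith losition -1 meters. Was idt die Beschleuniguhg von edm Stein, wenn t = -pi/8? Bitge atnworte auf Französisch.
Pour résoudre ceci, nous devons prendre 1 dérivée de notre équation de la vitesse v(t) = -28·cos(4·t). La dérivée de la vitesse donne l'accélération: a(t) = 112·sin(4·t). En utilisant a(t) = 112·sin(4·t) et en substituant t = -pi/8, nous trouvons a = -112.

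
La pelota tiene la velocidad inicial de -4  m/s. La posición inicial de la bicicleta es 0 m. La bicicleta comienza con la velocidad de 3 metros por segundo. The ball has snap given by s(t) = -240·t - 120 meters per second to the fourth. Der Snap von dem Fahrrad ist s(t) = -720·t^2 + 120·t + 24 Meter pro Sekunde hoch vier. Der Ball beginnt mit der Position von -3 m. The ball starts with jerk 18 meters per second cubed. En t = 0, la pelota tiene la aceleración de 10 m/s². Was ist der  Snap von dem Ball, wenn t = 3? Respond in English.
From the given snap equation s(t) = -240·t - 120, we substitute t = 3 to get s = -840.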